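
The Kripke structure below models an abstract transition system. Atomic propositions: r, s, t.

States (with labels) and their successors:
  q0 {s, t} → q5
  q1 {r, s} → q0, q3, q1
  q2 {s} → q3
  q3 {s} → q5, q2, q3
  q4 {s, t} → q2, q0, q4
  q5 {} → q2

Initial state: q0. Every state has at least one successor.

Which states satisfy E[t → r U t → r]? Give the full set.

{q1, q2, q3, q5}

States satisfying t → r: {q1, q2, q3, q5}.
States satisfying E[t → r U t → r]: {q1, q2, q3, q5}.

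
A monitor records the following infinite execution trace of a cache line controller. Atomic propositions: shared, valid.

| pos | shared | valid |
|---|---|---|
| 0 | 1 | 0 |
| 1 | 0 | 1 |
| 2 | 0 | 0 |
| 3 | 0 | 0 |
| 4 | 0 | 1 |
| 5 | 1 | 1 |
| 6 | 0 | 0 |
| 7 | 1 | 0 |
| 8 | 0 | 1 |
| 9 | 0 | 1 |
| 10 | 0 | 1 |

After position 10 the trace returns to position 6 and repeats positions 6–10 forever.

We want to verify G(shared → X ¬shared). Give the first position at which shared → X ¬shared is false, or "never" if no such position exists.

shared → X ¬shared holds at every position 0..10, and those are all the positions the trace ever visits, so the invariant G(shared → X ¬shared) is never violated.

never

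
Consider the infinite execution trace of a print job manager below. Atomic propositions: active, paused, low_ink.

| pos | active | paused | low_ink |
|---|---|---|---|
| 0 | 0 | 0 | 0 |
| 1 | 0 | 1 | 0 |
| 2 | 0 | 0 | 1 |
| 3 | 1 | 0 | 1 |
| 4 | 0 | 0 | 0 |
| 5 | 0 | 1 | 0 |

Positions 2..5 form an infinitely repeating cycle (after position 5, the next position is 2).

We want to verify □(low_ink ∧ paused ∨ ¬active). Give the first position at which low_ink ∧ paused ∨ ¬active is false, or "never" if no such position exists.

3

Check low_ink ∧ paused ∨ ¬active at each position in order: 0 ✓, 1 ✓, 2 ✓.
At position 3 the labels are {active, low_ink}, so low_ink ∧ paused ∨ ¬active is false there. This is the first violation.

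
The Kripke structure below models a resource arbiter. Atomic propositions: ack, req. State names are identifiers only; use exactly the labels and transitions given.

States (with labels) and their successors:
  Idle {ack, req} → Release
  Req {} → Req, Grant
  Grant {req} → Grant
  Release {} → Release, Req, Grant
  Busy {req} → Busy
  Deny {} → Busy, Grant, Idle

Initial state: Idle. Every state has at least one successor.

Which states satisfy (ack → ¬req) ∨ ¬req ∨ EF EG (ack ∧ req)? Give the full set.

States satisfying ¬req: {Req, Release, Deny}.
States satisfying ack → ¬req: {Req, Grant, Release, Busy, Deny}.
States satisfying (ack → ¬req) ∨ ¬req: {Req, Grant, Release, Busy, Deny}.
States satisfying EG (ack ∧ req): ∅.
States satisfying EF EG (ack ∧ req): ∅.
States satisfying (ack → ¬req) ∨ ¬req ∨ EF EG (ack ∧ req): {Req, Grant, Release, Busy, Deny}.

{Req, Grant, Release, Busy, Deny}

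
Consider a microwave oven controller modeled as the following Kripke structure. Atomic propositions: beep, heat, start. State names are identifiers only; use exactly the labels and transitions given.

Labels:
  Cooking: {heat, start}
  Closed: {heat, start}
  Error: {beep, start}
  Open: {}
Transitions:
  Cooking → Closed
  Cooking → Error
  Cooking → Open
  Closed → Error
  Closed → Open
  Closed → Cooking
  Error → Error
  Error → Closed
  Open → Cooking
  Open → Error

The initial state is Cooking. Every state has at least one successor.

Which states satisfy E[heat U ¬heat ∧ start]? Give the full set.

States satisfying heat: {Cooking, Closed}.
States satisfying ¬heat ∧ start: {Error}.
States satisfying E[heat U ¬heat ∧ start]: {Cooking, Closed, Error}.

{Cooking, Closed, Error}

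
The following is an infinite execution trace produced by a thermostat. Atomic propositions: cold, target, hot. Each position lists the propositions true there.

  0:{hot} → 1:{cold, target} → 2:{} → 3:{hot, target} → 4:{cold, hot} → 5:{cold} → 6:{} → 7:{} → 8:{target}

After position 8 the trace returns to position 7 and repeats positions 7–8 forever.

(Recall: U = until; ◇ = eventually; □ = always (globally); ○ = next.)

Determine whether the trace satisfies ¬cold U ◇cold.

Walking from position 0: ◇cold first holds at position 0, and ¬cold holds at every earlier position along the way, so ¬cold U ◇cold holds.

Holds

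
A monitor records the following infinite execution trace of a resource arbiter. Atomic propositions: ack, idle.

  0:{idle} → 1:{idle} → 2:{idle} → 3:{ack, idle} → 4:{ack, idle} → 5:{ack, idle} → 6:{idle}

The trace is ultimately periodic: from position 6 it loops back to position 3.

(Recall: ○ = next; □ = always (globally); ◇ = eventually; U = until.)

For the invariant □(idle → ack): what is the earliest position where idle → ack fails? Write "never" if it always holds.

0

At position 0 the labels are {idle}, so idle → ack is false there. This is the first violation.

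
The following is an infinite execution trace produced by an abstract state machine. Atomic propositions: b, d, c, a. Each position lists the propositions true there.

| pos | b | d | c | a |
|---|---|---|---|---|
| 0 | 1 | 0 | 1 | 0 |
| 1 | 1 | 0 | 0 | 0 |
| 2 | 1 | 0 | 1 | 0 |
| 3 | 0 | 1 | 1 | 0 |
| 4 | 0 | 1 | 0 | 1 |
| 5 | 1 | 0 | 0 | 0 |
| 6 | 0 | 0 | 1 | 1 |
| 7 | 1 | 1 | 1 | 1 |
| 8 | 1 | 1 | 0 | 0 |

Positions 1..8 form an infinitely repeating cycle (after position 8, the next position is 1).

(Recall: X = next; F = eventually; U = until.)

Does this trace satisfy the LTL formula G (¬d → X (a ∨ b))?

No

¬d → X (a ∨ b) must hold at every position from 0 onward. It fails at position 2, so G (¬d → X (a ∨ b)) is false.
Positions where ¬d holds: 0, 1, 2, 5, 6.
Check X (a ∨ b) at each: 0→ok, 1→ok, 2→fails, 5→ok, 6→ok.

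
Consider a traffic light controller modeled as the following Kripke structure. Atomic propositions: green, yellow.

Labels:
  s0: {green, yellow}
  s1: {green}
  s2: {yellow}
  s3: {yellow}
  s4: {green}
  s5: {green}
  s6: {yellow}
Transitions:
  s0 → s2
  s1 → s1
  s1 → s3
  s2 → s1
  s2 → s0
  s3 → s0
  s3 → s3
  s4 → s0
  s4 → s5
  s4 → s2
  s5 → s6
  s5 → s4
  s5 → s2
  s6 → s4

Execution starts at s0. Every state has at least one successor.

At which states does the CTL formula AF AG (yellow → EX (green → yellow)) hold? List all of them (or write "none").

States satisfying AG (yellow → EX (green → yellow)): {s0, s1, s2, s3}.
States satisfying AF AG (yellow → EX (green → yellow)): {s0, s1, s2, s3}.

{s0, s1, s2, s3}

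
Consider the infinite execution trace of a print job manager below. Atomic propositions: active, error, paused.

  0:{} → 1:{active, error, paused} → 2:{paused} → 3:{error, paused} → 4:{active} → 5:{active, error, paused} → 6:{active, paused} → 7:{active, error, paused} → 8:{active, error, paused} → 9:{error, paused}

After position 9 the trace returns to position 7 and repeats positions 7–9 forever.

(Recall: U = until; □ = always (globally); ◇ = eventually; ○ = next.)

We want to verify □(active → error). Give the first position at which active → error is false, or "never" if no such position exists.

Check active → error at each position in order: 0 ✓, 1 ✓, 2 ✓, 3 ✓.
At position 4 the labels are {active}, so active → error is false there. This is the first violation.

4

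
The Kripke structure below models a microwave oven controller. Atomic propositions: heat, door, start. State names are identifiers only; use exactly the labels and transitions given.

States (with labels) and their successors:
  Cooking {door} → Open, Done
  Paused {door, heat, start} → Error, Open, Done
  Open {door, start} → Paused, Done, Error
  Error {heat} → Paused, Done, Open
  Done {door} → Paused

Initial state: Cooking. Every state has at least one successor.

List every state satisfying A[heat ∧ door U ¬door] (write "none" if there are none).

States satisfying heat ∧ door: {Paused}.
States satisfying ¬door: {Error}.
States satisfying A[heat ∧ door U ¬door]: {Error}.

{Error}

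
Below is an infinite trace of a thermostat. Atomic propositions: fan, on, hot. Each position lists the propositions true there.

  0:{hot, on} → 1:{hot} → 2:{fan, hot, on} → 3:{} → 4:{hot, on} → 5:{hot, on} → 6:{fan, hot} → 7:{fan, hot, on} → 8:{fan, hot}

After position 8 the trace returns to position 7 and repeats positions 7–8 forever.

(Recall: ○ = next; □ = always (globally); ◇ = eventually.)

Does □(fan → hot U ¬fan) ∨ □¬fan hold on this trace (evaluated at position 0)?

fan → hot U ¬fan must hold at every position from 0 onward. It fails at position 6, so □(fan → hot U ¬fan) is false.
Positions where fan holds: 2, 6, 7, 8.
Check hot U ¬fan at each: 2→ok, 6→fails, 7→fails, 8→fails.
¬fan must hold at every position from 0 onward. It fails at position 2, so □¬fan is false.
At position 0: □(fan → hot U ¬fan) is false; □¬fan is false; so □(fan → hot U ¬fan) ∨ □¬fan is false.

Violated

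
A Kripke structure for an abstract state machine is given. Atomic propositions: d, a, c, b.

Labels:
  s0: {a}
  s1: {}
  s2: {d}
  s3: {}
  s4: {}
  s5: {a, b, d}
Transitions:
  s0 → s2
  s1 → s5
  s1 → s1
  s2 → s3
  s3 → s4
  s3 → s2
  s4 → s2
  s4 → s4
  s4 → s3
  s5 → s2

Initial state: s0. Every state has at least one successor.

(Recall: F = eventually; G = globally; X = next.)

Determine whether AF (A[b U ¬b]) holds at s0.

Yes

States satisfying A[b U ¬b]: {s0, s1, s2, s3, s4, s5}.
States satisfying AF (A[b U ¬b]): {s0, s1, s2, s3, s4, s5}.
s0 ∈ Sat(AF (A[b U ¬b])).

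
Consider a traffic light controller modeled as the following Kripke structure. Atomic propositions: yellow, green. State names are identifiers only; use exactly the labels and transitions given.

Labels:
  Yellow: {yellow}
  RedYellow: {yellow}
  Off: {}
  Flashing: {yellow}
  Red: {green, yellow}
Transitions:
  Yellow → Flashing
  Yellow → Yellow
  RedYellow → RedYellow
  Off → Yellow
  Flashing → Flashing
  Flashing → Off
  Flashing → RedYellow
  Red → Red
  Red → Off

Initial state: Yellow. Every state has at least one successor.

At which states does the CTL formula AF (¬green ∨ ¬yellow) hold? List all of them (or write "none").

States satisfying ¬green ∨ ¬yellow: {Yellow, RedYellow, Off, Flashing}.
States satisfying AF (¬green ∨ ¬yellow): {Yellow, RedYellow, Off, Flashing}.

{Yellow, RedYellow, Off, Flashing}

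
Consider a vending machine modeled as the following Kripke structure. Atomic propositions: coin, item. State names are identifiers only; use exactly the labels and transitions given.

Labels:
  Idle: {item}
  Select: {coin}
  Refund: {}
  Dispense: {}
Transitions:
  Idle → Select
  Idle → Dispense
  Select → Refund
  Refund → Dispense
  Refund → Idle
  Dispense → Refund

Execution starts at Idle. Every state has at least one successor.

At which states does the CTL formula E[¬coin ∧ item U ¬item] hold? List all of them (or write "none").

States satisfying ¬coin ∧ item: {Idle}.
States satisfying ¬item: {Select, Refund, Dispense}.
States satisfying E[¬coin ∧ item U ¬item]: {Idle, Select, Refund, Dispense}.

{Idle, Select, Refund, Dispense}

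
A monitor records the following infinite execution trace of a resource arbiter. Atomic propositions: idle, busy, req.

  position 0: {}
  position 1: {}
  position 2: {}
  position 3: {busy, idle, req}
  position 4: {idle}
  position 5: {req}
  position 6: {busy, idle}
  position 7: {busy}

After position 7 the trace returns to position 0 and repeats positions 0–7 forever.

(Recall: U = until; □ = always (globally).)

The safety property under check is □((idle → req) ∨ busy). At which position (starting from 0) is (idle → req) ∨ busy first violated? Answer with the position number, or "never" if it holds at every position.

Check (idle → req) ∨ busy at each position in order: 0 ✓, 1 ✓, 2 ✓, 3 ✓.
At position 4 the labels are {idle}, so (idle → req) ∨ busy is false there. This is the first violation.

4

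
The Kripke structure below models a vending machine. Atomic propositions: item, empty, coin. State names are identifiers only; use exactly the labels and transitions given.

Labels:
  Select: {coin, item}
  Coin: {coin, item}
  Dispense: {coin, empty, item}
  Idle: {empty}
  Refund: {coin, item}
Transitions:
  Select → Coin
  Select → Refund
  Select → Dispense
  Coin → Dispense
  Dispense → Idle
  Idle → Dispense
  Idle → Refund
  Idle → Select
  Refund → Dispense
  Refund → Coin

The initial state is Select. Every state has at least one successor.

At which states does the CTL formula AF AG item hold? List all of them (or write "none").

States satisfying AG item: ∅.
States satisfying AF AG item: ∅.

none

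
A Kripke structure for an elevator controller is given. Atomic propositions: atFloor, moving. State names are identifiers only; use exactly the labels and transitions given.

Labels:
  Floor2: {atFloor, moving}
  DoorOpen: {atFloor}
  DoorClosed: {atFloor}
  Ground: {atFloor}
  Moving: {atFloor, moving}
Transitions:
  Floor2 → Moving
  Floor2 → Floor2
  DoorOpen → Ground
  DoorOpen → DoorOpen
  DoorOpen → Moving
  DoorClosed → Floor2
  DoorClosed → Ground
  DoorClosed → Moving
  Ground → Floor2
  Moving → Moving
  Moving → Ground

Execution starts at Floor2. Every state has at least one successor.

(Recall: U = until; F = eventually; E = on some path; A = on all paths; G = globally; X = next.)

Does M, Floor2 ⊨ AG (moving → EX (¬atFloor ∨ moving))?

States satisfying moving → EX (¬atFloor ∨ moving): {Floor2, DoorOpen, DoorClosed, Ground, Moving}.
States satisfying AG (moving → EX (¬atFloor ∨ moving)): {Floor2, DoorOpen, DoorClosed, Ground, Moving}.
Every state reachable from Floor2 satisfies moving → EX (¬atFloor ∨ moving).
Floor2 ∈ Sat(AG (moving → EX (¬atFloor ∨ moving))).

Satisfied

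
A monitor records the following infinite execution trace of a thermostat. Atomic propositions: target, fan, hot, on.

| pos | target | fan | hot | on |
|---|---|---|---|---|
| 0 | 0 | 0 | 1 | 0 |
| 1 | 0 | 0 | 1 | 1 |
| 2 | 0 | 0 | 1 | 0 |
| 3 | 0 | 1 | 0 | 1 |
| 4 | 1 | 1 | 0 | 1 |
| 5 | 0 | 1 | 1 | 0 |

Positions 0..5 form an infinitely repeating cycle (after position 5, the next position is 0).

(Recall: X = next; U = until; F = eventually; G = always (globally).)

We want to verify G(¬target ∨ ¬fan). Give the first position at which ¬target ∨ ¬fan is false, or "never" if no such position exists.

4

Check ¬target ∨ ¬fan at each position in order: 0 ✓, 1 ✓, 2 ✓, 3 ✓.
At position 4 the labels are {fan, on, target}, so ¬target ∨ ¬fan is false there. This is the first violation.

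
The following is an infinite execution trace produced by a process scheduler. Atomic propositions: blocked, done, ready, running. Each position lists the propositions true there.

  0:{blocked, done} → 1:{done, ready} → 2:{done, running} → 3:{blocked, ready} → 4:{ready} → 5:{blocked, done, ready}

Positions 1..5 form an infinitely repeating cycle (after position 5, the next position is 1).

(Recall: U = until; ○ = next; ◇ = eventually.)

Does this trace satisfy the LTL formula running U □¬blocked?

Walking from position 0: at position 0, □¬blocked has not yet held and running fails, so running U □¬blocked is false.

Does not hold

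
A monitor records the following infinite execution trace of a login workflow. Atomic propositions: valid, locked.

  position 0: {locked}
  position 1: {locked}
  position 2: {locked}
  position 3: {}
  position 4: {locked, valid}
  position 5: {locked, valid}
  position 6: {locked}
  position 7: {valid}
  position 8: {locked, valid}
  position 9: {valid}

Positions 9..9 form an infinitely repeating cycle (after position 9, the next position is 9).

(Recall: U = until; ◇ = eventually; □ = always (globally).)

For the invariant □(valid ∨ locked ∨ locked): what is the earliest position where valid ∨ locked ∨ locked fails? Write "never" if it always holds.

3

Check valid ∨ locked ∨ locked at each position in order: 0 ✓, 1 ✓, 2 ✓.
At position 3 the labels are {}, so valid ∨ locked ∨ locked is false there. This is the first violation.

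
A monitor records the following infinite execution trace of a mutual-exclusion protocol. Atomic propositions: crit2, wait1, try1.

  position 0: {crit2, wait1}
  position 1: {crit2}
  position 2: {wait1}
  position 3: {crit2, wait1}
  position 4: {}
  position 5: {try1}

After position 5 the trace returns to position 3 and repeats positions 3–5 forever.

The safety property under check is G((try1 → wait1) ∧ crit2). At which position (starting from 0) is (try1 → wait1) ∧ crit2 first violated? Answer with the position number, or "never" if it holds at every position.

Check (try1 → wait1) ∧ crit2 at each position in order: 0 ✓, 1 ✓.
At position 2 the labels are {wait1}, so (try1 → wait1) ∧ crit2 is false there. This is the first violation.

2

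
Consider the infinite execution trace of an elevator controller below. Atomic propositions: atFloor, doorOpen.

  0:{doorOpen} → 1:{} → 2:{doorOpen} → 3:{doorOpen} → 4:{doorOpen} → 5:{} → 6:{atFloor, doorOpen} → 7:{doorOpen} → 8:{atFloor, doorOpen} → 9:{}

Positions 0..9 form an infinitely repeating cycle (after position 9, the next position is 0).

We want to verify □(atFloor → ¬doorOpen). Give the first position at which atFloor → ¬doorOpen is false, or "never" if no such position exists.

Check atFloor → ¬doorOpen at each position in order: 0 ✓, 1 ✓, 2 ✓, 3 ✓, 4 ✓, 5 ✓.
At position 6 the labels are {atFloor, doorOpen}, so atFloor → ¬doorOpen is false there. This is the first violation.

6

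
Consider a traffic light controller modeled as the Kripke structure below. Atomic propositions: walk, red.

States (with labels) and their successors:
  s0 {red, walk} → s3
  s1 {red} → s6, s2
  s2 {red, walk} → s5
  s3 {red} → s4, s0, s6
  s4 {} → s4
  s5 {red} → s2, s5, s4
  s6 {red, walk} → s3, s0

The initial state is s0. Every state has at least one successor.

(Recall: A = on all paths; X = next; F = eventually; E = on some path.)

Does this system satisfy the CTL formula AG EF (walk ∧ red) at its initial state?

Violated

States satisfying EF (walk ∧ red): {s0, s1, s2, s3, s5, s6}.
States satisfying AG EF (walk ∧ red): ∅.
s4 is reachable from s0 and violates EF (walk ∧ red), so AG fails at s0.
s0 ∉ Sat(AG EF (walk ∧ red)).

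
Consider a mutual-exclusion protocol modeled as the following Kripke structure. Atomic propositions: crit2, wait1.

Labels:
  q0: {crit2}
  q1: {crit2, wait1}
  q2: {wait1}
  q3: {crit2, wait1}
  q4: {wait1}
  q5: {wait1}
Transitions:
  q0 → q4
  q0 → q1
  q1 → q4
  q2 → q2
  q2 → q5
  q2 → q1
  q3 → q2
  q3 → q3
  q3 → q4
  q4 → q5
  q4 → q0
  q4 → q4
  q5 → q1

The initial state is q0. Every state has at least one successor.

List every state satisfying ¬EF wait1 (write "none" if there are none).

States satisfying wait1: {q1, q2, q3, q4, q5}.
States satisfying EF wait1: {q0, q1, q2, q3, q4, q5}.
States satisfying ¬EF wait1: ∅.

none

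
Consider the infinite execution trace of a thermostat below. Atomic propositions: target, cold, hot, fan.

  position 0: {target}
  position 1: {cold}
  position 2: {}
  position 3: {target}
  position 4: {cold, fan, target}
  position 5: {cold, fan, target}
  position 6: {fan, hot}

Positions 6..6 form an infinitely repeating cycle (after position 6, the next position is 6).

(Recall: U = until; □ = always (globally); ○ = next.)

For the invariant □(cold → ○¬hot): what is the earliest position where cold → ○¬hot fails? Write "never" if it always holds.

Check cold → ○¬hot at each position in order: 0 ✓, 1 ✓, 2 ✓, 3 ✓, 4 ✓.
At position 5 the labels are {cold, fan, target} and the next position 6 has {fan, hot}, so cold → ○¬hot is false there. This is the first violation.

5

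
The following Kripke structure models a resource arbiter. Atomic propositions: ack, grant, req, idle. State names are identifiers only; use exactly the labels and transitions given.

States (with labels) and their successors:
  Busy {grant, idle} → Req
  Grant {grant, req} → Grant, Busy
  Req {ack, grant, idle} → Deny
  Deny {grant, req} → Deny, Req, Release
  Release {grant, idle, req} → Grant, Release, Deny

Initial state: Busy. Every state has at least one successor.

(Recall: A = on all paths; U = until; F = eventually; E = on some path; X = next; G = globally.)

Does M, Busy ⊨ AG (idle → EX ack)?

States satisfying idle → EX ack: {Busy, Grant, Deny}.
States satisfying AG (idle → EX ack): ∅.
Release is reachable from Busy and violates idle → EX ack, so AG fails at Busy.
Busy ∉ Sat(AG (idle → EX ack)).

No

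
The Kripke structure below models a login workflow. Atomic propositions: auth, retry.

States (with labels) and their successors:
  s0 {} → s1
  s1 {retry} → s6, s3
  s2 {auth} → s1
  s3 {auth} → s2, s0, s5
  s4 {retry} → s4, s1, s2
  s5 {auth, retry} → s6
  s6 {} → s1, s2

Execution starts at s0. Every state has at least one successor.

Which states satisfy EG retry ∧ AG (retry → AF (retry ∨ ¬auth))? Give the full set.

States satisfying retry: {s1, s4, s5}.
States satisfying EG retry: {s4}.
States satisfying retry → AF (retry ∨ ¬auth): {s0, s1, s2, s3, s4, s5, s6}.
States satisfying AG (retry → AF (retry ∨ ¬auth)): {s0, s1, s2, s3, s4, s5, s6}.
States satisfying EG retry ∧ AG (retry → AF (retry ∨ ¬auth)): {s4}.

{s4}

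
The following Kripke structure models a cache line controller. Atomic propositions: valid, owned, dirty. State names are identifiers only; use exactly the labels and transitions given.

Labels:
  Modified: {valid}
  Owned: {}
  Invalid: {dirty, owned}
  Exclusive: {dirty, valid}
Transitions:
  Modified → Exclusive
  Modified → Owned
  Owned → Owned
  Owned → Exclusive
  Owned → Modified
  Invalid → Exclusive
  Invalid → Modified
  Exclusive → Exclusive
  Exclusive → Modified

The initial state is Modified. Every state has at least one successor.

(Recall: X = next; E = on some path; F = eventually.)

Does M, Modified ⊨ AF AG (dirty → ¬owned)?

Satisfied

States satisfying AG (dirty → ¬owned): {Modified, Owned, Exclusive}.
States satisfying AF AG (dirty → ¬owned): {Modified, Owned, Invalid, Exclusive}.
Modified ∈ Sat(AF AG (dirty → ¬owned)).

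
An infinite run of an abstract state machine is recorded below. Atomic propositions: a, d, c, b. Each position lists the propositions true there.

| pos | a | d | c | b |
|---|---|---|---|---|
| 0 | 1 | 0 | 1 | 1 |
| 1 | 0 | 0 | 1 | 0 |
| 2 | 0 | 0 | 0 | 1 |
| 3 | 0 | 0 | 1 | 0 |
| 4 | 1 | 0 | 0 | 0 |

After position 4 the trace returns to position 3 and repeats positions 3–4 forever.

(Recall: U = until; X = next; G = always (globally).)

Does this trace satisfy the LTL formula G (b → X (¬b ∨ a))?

b → X (¬b ∨ a) holds at every position 0..4, and those are all positions ever visited, so G (b → X (¬b ∨ a)) holds.
Positions where b holds: 0, 2.
Check X (¬b ∨ a) at each: 0→ok, 2→ok.

Satisfied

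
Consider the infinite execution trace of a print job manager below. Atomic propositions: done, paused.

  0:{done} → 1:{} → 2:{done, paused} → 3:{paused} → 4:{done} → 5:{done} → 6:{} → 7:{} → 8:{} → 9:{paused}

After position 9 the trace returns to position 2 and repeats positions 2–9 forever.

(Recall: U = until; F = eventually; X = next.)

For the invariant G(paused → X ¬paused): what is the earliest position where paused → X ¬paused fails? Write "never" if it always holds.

Check paused → X ¬paused at each position in order: 0 ✓, 1 ✓.
At position 2 the labels are {done, paused} and the next position 3 has {paused}, so paused → X ¬paused is false there. This is the first violation.

2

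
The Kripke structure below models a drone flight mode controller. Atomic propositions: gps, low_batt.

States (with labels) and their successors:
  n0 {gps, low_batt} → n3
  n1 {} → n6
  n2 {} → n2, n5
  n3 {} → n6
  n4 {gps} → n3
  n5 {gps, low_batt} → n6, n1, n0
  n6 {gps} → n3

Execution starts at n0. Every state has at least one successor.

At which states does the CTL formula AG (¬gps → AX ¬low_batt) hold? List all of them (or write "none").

{n0, n1, n3, n4, n5, n6}

States satisfying ¬gps → AX ¬low_batt: {n0, n1, n3, n4, n5, n6}.
States satisfying AG (¬gps → AX ¬low_batt): {n0, n1, n3, n4, n5, n6}.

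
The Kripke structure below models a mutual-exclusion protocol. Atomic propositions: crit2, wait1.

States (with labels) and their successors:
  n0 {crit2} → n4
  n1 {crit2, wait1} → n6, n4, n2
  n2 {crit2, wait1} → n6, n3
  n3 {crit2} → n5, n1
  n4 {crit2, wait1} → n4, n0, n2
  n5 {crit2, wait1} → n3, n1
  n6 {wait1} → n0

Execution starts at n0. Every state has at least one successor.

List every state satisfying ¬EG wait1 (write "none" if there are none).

States satisfying wait1: {n1, n2, n4, n5, n6}.
States satisfying EG wait1: {n1, n4, n5}.
States satisfying ¬EG wait1: {n0, n2, n3, n6}.

{n0, n2, n3, n6}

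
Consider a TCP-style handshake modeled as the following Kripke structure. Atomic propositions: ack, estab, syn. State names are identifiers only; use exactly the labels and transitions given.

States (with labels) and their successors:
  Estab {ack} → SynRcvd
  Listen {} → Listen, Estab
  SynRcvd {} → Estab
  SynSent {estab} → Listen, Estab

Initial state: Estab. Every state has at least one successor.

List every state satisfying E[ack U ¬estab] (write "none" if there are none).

States satisfying ack: {Estab}.
States satisfying ¬estab: {Estab, Listen, SynRcvd}.
States satisfying E[ack U ¬estab]: {Estab, Listen, SynRcvd}.

{Estab, Listen, SynRcvd}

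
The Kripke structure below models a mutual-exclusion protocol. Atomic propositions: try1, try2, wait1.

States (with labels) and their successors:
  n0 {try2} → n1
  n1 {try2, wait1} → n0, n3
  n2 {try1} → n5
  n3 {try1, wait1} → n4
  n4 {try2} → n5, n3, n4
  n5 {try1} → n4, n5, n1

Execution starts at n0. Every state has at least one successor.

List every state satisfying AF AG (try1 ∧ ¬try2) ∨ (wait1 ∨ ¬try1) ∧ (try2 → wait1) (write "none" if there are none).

{n1, n3}

States satisfying AG (try1 ∧ ¬try2): ∅.
States satisfying AF AG (try1 ∧ ¬try2): ∅.
States satisfying ¬try1: {n0, n1, n4}.
States satisfying wait1 ∨ ¬try1: {n0, n1, n3, n4}.
States satisfying try2 → wait1: {n1, n2, n3, n5}.
States satisfying (wait1 ∨ ¬try1) ∧ (try2 → wait1): {n1, n3}.
States satisfying AF AG (try1 ∧ ¬try2) ∨ (wait1 ∨ ¬try1) ∧ (try2 → wait1): {n1, n3}.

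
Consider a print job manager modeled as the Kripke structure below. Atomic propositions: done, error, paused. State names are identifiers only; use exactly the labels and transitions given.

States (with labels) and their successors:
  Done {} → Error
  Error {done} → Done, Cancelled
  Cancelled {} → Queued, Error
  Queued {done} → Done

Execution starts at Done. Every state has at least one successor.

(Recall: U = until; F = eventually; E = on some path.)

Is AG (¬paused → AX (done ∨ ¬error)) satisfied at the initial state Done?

Holds

States satisfying ¬paused → AX (done ∨ ¬error): {Done, Error, Cancelled, Queued}.
States satisfying AG (¬paused → AX (done ∨ ¬error)): {Done, Error, Cancelled, Queued}.
Every state reachable from Done satisfies ¬paused → AX (done ∨ ¬error).
Done ∈ Sat(AG (¬paused → AX (done ∨ ¬error))).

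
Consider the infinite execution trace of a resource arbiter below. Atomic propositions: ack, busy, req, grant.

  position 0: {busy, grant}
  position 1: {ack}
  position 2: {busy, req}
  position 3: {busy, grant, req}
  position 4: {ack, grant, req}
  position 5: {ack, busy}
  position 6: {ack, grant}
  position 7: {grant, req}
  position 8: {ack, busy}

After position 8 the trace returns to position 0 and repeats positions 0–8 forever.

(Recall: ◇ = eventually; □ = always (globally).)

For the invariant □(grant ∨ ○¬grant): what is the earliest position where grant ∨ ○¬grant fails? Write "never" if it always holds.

Check grant ∨ ○¬grant at each position in order: 0 ✓, 1 ✓.
At position 2 the labels are {busy, req} and the next position 3 has {busy, grant, req}, so grant ∨ ○¬grant is false there. This is the first violation.

2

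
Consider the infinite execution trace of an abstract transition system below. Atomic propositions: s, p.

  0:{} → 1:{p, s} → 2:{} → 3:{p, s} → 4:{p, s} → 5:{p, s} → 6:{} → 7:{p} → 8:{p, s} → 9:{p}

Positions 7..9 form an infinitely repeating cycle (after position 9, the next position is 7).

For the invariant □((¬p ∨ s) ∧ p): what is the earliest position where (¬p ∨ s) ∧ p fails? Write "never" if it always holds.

At position 0 the labels are {}, so (¬p ∨ s) ∧ p is false there. This is the first violation.

0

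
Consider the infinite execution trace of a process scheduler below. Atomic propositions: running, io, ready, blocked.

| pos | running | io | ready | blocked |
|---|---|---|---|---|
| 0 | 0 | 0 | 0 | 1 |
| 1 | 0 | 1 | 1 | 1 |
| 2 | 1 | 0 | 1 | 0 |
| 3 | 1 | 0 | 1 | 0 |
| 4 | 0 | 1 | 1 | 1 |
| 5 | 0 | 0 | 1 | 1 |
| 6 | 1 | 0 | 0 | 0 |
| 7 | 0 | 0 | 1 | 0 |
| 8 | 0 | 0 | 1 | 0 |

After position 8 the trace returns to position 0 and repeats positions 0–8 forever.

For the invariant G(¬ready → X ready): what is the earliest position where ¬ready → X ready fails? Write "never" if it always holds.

¬ready → X ready holds at every position 0..8, and those are all the positions the trace ever visits, so the invariant G(¬ready → X ready) is never violated.

never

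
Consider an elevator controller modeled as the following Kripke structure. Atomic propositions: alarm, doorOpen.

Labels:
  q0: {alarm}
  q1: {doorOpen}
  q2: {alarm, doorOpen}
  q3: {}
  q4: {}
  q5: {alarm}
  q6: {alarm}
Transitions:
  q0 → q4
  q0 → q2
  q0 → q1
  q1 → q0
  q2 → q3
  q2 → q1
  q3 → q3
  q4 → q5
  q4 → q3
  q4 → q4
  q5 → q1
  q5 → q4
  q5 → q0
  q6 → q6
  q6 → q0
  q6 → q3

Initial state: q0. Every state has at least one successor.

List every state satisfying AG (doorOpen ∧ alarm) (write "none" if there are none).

States satisfying doorOpen ∧ alarm: {q2}.
States satisfying AG (doorOpen ∧ alarm): ∅.

none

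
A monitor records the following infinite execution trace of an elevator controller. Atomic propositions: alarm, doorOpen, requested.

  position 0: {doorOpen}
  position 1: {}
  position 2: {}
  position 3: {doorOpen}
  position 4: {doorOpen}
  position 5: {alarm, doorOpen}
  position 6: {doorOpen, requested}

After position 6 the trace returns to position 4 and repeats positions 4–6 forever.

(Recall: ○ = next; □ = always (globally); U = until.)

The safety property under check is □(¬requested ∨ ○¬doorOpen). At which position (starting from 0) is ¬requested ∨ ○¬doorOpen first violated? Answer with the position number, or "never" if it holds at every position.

Check ¬requested ∨ ○¬doorOpen at each position in order: 0 ✓, 1 ✓, 2 ✓, 3 ✓, 4 ✓, 5 ✓.
At position 6 the labels are {doorOpen, requested} and the next position 4 has {doorOpen}, so ¬requested ∨ ○¬doorOpen is false there. This is the first violation.

6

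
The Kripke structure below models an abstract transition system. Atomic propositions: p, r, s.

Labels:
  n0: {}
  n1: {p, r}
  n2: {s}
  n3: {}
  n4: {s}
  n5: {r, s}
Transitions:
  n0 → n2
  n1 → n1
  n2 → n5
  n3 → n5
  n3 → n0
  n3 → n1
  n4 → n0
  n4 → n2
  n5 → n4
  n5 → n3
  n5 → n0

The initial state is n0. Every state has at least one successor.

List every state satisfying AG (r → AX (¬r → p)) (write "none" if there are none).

{n1}

States satisfying r → AX (¬r → p): {n0, n1, n2, n3, n4}.
States satisfying AG (r → AX (¬r → p)): {n1}.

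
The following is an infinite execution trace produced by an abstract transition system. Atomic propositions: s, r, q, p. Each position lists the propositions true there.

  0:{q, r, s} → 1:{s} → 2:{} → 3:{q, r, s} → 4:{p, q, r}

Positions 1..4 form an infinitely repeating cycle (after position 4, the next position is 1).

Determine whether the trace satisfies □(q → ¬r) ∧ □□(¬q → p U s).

q → ¬r must hold at every position from 0 onward. It fails at position 0, so □(q → ¬r) is false.
Positions where q holds: 0, 3, 4.
Check ¬r at each: 0→fails, 3→fails, 4→fails.
□(¬q → p U s) must hold at every position from 0 onward. It fails at position 0, so □□(¬q → p U s) is false.
At position 0: □(q → ¬r) is false; □□(¬q → p U s) is false; so □(q → ¬r) ∧ □□(¬q → p U s) is false.

Does not hold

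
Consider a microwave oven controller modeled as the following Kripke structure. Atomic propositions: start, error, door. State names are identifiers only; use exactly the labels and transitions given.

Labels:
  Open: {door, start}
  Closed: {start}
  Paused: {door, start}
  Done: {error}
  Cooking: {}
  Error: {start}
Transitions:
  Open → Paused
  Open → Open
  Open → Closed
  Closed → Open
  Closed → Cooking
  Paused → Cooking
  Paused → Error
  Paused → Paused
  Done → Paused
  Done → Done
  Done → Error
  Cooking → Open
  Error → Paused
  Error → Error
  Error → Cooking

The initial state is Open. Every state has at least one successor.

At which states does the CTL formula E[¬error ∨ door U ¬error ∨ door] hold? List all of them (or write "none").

{Open, Closed, Paused, Cooking, Error}

States satisfying ¬error ∨ door: {Open, Closed, Paused, Cooking, Error}.
States satisfying E[¬error ∨ door U ¬error ∨ door]: {Open, Closed, Paused, Cooking, Error}.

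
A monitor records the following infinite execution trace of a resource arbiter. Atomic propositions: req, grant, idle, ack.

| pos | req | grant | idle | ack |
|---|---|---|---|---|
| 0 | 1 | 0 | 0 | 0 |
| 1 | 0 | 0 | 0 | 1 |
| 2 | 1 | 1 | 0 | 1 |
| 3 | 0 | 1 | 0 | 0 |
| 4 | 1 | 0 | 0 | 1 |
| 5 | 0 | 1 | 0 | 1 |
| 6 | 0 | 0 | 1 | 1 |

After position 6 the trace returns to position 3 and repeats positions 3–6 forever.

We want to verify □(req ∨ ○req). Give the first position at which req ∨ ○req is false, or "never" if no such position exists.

5

Check req ∨ ○req at each position in order: 0 ✓, 1 ✓, 2 ✓, 3 ✓, 4 ✓.
At position 5 the labels are {ack, grant} and the next position 6 has {ack, idle}, so req ∨ ○req is false there. This is the first violation.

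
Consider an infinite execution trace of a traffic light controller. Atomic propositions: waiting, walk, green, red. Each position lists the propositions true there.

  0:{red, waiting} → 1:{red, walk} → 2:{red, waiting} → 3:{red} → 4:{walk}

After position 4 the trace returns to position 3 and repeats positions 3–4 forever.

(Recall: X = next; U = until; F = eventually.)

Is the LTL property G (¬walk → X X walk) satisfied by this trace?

¬walk → X X walk must hold at every position from 0 onward. It fails at position 0, so G (¬walk → X X walk) is false.
Positions where ¬walk holds: 0, 2, 3.
Check X X walk at each: 0→fails, 2→ok, 3→fails.

Violated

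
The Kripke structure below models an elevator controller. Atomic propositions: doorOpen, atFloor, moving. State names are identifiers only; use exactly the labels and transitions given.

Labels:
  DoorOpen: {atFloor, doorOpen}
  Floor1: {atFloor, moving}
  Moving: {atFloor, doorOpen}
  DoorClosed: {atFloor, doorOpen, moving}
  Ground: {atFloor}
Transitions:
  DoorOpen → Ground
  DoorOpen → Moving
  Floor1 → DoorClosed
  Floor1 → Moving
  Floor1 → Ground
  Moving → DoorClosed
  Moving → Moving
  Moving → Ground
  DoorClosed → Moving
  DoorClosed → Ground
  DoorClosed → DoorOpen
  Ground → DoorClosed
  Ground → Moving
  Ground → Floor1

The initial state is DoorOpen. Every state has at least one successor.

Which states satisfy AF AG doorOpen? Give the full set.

States satisfying AG doorOpen: ∅.
States satisfying AF AG doorOpen: ∅.

none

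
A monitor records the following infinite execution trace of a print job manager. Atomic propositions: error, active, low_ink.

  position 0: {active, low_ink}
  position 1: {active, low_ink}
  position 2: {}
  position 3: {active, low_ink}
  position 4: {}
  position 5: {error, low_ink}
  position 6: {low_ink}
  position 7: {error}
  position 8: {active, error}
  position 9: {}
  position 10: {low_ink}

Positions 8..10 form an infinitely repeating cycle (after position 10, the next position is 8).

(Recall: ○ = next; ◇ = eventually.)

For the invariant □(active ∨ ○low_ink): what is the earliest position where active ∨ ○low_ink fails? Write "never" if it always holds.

6

Check active ∨ ○low_ink at each position in order: 0 ✓, 1 ✓, 2 ✓, 3 ✓, 4 ✓, 5 ✓.
At position 6 the labels are {low_ink} and the next position 7 has {error}, so active ∨ ○low_ink is false there. This is the first violation.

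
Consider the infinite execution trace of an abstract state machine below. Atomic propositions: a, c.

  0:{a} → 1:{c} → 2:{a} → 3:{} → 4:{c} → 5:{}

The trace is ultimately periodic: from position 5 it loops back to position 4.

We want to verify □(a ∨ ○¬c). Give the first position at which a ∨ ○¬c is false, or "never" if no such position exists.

3

Check a ∨ ○¬c at each position in order: 0 ✓, 1 ✓, 2 ✓.
At position 3 the labels are {} and the next position 4 has {c}, so a ∨ ○¬c is false there. This is the first violation.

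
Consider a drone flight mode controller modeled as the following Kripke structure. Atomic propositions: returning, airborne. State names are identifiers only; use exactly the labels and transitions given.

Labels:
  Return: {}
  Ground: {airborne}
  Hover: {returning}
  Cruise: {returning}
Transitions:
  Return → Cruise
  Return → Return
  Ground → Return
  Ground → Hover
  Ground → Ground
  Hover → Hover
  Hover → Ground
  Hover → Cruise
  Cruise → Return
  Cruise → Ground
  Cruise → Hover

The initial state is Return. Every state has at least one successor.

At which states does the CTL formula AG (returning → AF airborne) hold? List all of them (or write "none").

States satisfying returning → AF airborne: {Return, Ground}.
States satisfying AG (returning → AF airborne): ∅.

none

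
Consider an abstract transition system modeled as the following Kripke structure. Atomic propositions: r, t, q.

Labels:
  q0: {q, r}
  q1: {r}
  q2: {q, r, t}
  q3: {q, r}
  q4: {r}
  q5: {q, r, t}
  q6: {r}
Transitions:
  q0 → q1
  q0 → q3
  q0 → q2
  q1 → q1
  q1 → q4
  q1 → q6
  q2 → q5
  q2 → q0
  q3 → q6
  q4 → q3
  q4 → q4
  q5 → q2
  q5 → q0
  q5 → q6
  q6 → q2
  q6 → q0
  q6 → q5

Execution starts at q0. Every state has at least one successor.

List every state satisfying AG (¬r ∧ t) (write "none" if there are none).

States satisfying ¬r ∧ t: ∅.
States satisfying AG (¬r ∧ t): ∅.

none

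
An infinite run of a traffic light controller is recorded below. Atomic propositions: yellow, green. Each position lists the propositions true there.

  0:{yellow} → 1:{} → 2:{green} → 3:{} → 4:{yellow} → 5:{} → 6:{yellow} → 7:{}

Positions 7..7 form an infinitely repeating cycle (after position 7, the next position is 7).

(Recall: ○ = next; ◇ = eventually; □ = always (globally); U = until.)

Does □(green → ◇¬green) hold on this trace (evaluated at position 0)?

Satisfied

green → ◇¬green holds at every position 0..7, and those are all positions ever visited, so □(green → ◇¬green) holds.
Positions where green holds: 2.
Check ◇¬green at each: 2→ok.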